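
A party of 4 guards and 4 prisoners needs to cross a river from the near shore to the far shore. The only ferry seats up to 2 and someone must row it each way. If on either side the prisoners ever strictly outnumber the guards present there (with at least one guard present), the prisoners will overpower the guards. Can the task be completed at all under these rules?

No

Following every safe sequence of crossings from the start, the most of the 8 that can be at the far shore as the ferry arrives there on crossings 1, 3, 5 is 2, 3, 4 respectively; the best ever achieved is 4 of 8.
From crossing 7 on, no configuration arises that was not already reachable earlier: only 11 distinct safe configurations (who is on which side, and where the ferry is) can ever be reached, none of them has everyone across, and every continuation just revisits them. They are: 0 guards + 0 prisoners across (ferry back at the start); 0 guards + 1 prisoner across (ferry there); 0 guards + 1 prisoner across (ferry back at the start); 0 guards + 2 prisoners across (ferry there); 0 guards + 2 prisoners across (ferry back at the start); 0 guards + 3 prisoners across (ferry there); 0 guards + 3 prisoners across (ferry back at the start); 0 guards + 4 prisoners across (ferry there); 1 guard + 1 prisoner across (ferry there); 1 guard + 1 prisoner across (ferry back at the start); 2 guards + 2 prisoners across (ferry there). So no valid plan exists.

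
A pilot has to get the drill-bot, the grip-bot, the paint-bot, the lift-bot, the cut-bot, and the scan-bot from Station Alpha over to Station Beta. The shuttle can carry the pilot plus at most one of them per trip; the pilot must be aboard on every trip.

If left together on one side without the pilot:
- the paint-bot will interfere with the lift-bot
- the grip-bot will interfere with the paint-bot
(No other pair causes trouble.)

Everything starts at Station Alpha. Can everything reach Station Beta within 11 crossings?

No

Counting alone: the pilot can take at most 1 across per trip to Station Beta, so moving all 6 needs at least 6 loaded trips out, with a return between consecutive ones — at least 11 crossings.
The safety rule pushes this higher. Following every safe sequence of crossings, the most of the 6 that can be at Station Beta as the shuttle arrives there on crossing 11 is 5 — never all 6.
So the move cannot be finished within 11 crossings. (The shortest complete plan takes 13:)
1. Pilot goes to Station Beta with the paint-bot.
2. Pilot goes back to Station Alpha alone.
3. Pilot goes to Station Beta with the drill-bot.
4. Pilot goes back to Station Alpha alone.
5. Pilot goes to Station Beta with the grip-bot.
6. Pilot goes back to Station Alpha with the paint-bot.
7. Pilot goes to Station Beta with the lift-bot.
8. Pilot goes back to Station Alpha alone.
9. Pilot goes to Station Beta with the cut-bot.
10. Pilot goes back to Station Alpha alone.
11. Pilot goes to Station Beta with the scan-bot.
12. Pilot goes back to Station Alpha alone.
13. Pilot goes to Station Beta with the paint-bot.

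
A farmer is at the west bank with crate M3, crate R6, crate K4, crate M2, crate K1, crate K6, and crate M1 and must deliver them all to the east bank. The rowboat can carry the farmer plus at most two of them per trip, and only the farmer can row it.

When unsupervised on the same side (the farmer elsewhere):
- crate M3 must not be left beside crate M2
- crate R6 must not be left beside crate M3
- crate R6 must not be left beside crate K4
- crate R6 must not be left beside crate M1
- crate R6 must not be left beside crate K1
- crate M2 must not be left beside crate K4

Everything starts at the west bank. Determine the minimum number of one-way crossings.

9

Counting alone: the farmer can take at most 2 across per trip to the east bank, so moving all 7 needs at least 4 loaded trips out, with a return between consecutive ones — at least 7 crossings.
The safety rule pushes this higher. Following every safe sequence of crossings, the most of the 7 that can be at the east bank as the rowboat arrives there on crossing 7 is 6 — never all 7.
So no plan with fewer than 9 crossings exists, and this one achieves 9:
1. Farmer goes to the east bank with crate M2 and crate R6.
2. Farmer goes back to the west bank alone.
3. Farmer goes to the east bank with crate K6.
4. Farmer goes back to the west bank alone.
5. Farmer goes to the east bank with crate K4 and crate M3.
6. Farmer goes back to the west bank with crate M2 and crate R6.
7. Farmer goes to the east bank with crate K1 and crate M1.
8. Farmer goes back to the west bank alone.
9. Farmer goes to the east bank with crate M2 and crate R6.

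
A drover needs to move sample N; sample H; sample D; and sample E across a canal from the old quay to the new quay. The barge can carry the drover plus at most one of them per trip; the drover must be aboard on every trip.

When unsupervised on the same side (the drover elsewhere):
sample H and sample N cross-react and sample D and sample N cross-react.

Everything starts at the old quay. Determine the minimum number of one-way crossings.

Counting alone: the drover can take at most 1 across per trip to the new quay, so moving all 4 needs at least 4 loaded trips out, with a return between consecutive ones — at least 7 crossings.
The safety rule pushes this higher. Following every safe sequence of crossings, the most of the 4 that can be at the new quay as the barge arrives there on crossing 7 is 3 — never all 4.
So no plan with fewer than 9 crossings exists, and this one achieves 9:
1. Drover goes to the new quay with sample N.  [the old quay: sample D, sample E, sample H | the new quay: sample N]
2. Drover goes back to the old quay alone.  [the old quay: sample D, sample E, sample H | the new quay: sample N]
3. Drover goes to the new quay with sample H.  [the old quay: sample D, sample E | the new quay: sample H, sample N]
4. Drover goes back to the old quay with sample N.  [the old quay: sample D, sample E, sample N | the new quay: sample H]
5. Drover goes to the new quay with sample D.  [the old quay: sample E, sample N | the new quay: sample D, sample H]
6. Drover goes back to the old quay alone.  [the old quay: sample E, sample N | the new quay: sample D, sample H]
7. Drover goes to the new quay with sample E.  [the old quay: sample N | the new quay: sample D, sample E, sample H]
8. Drover goes back to the old quay alone.  [the old quay: sample N | the new quay: sample D, sample E, sample H]
9. Drover goes to the new quay with sample N.  [the old quay: — | the new quay: sample D, sample E, sample H, sample N]

9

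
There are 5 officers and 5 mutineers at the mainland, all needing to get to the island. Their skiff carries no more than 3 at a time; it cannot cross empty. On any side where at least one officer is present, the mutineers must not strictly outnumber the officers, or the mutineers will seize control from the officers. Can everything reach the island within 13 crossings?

Yes

Yes — this plan uses 11 crossings (≤ 13):
1. 2 mutineers → the island.  (the mainland: 5O 3M; the island: 0O 2M)
2. 1 mutineer ← the mainland.  (the mainland: 5O 4M; the island: 0O 1M)
3. 3 mutineers → the island.  (the mainland: 5O 1M; the island: 0O 4M)
4. 1 mutineer ← the mainland.  (the mainland: 5O 2M; the island: 0O 3M)
5. 3 officers → the island.  (the mainland: 2O 2M; the island: 3O 3M)
6. 1 officer and 1 mutineer ← the mainland.  (the mainland: 3O 3M; the island: 2O 2M)
7. 3 officers → the island.  (the mainland: 0O 3M; the island: 5O 2M)
8. 1 mutineer ← the mainland.  (the mainland: 0O 4M; the island: 5O 1M)
9. 2 mutineers → the island.  (the mainland: 0O 2M; the island: 5O 3M)
10. 1 mutineer ← the mainland.  (the mainland: 0O 3M; the island: 5O 2M)
11. 3 mutineers → the island.  (the mainland: 0O 0M; the island: 5O 5M)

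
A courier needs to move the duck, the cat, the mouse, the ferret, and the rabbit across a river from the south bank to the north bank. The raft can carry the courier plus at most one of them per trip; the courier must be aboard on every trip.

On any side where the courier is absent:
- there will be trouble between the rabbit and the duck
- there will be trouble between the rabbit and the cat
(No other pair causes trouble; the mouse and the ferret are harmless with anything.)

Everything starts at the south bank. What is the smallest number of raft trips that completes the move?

11

Counting alone: the courier can take at most 1 across per trip to the north bank, so moving all 5 needs at least 5 loaded trips out, with a return between consecutive ones — at least 9 crossings.
The safety rule pushes this higher. Following every safe sequence of crossings, the most of the 5 that can be at the north bank as the raft arrives there on crossing 9 is 4 — never all 5.
So no plan with fewer than 11 crossings exists, and this one achieves 11:
1. Courier goes to the north bank with the rabbit.  [the south bank: the cat, the duck, the ferret, the mouse | the north bank: the rabbit]
2. Courier goes back to the south bank alone.  [the south bank: the cat, the duck, the ferret, the mouse | the north bank: the rabbit]
3. Courier goes to the north bank with the duck.  [the south bank: the cat, the ferret, the mouse | the north bank: the duck, the rabbit]
4. Courier goes back to the south bank with the rabbit.  [the south bank: the cat, the ferret, the mouse, the rabbit | the north bank: the duck]
5. Courier goes to the north bank with the cat.  [the south bank: the ferret, the mouse, the rabbit | the north bank: the cat, the duck]
6. Courier goes back to the south bank alone.  [the south bank: the ferret, the mouse, the rabbit | the north bank: the cat, the duck]
7. Courier goes to the north bank with the mouse.  [the south bank: the ferret, the rabbit | the north bank: the cat, the duck, the mouse]
8. Courier goes back to the south bank alone.  [the south bank: the ferret, the rabbit | the north bank: the cat, the duck, the mouse]
9. Courier goes to the north bank with the ferret.  [the south bank: the rabbit | the north bank: the cat, the duck, the ferret, the mouse]
10. Courier goes back to the south bank alone.  [the south bank: the rabbit | the north bank: the cat, the duck, the ferret, the mouse]
11. Courier goes to the north bank with the rabbit.  [the south bank: — | the north bank: the cat, the duck, the ferret, the mouse, the rabbit]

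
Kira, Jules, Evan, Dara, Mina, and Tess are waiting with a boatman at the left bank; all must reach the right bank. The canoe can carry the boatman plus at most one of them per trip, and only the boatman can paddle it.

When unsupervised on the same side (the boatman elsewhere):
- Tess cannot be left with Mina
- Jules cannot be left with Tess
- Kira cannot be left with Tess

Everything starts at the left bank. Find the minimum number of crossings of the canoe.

Following every safe sequence of crossings from the start, the most of the 6 that can be at the right bank as the canoe arrives there on crossings 1, 3, 5, 7 is 1, 2, 3, 4 respectively; the best ever achieved is 4 of 6.
From crossing 9 on, no configuration arises that was not already reachable earlier: only 36 distinct safe configurations (who is on which side, and where the canoe is) can ever be reached, none of them has everyone across, and every continuation just revisits them. So no valid plan exists.

impossible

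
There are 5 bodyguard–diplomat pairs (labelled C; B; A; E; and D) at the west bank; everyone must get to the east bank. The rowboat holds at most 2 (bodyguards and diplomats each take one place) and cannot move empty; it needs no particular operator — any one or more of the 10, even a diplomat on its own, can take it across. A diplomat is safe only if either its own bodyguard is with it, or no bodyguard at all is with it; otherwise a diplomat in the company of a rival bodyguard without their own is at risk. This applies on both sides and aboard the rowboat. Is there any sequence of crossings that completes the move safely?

No

Following every safe sequence of crossings from the start, the most of the 10 that can be at the east bank as the rowboat arrives there on crossings 1, 3, 5, 7 is 2, 3, 4, 5 respectively; the best ever achieved is 5 of 10.
From crossing 9 on, no configuration arises that was not already reachable earlier: only 82 distinct safe configurations (who is on which side, and where the rowboat is) can ever be reached, none of them has everyone across, and every continuation just revisits them. So no valid plan exists.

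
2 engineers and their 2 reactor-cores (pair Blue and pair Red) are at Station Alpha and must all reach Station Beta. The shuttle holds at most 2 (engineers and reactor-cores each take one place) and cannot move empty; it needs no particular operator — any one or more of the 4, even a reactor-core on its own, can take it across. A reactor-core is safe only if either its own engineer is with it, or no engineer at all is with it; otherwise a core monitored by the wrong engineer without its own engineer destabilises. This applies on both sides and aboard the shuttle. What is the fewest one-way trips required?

5

Counting alone: each trip to Station Beta takes at most 2 across and each return brings at least 1 back, so after t trips out (and t−1 returns) at most 2t − (t−1) of the 4 are across; that first reaches 4 at t = 3, so at least 5 crossings are needed.
The plan below uses exactly 5 crossings, so it is optimal:
1. engineer Blue and reactor-core Blue cross → Station Beta.
2. engineer Blue crosses ← Station Alpha.
3. engineer Blue and engineer Red cross → Station Beta.
4. engineer Red crosses ← Station Alpha.
5. engineer Red and reactor-core Red cross → Station Beta.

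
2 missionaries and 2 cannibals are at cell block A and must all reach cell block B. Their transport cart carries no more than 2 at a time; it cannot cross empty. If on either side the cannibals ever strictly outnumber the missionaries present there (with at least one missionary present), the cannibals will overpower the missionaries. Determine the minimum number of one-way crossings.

Counting alone: each trip to cell block B takes at most 2 across and each return brings at least 1 back, so after t trips out (and t−1 returns) at most 2t − (t−1) of the 4 are across; that first reaches 4 at t = 3, so at least 5 crossings are needed.
The plan below uses exactly 5 crossings, so it is optimal:
1. 2 cannibals → cell block B.  (cell block A: 2M 0C; cell block B: 0M 2C)
2. 1 cannibal ← cell block A.  (cell block A: 2M 1C; cell block B: 0M 1C)
3. 2 missionaries → cell block B.  (cell block A: 0M 1C; cell block B: 2M 1C)
4. 1 cannibal ← cell block A.  (cell block A: 0M 2C; cell block B: 2M 0C)
5. 2 cannibals → cell block B.  (cell block A: 0M 0C; cell block B: 2M 2C)

5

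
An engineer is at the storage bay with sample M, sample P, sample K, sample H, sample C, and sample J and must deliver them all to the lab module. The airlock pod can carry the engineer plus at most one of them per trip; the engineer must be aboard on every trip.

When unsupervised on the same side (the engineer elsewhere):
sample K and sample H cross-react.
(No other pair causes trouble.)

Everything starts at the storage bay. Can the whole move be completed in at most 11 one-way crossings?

Yes — this plan uses 11 crossings (≤ 11):
1. Engineer goes to the lab module with sample K.
2. Engineer goes back to the storage bay alone.
3. Engineer goes to the lab module with sample M.
4. Engineer goes back to the storage bay alone.
5. Engineer goes to the lab module with sample P.
6. Engineer goes back to the storage bay alone.
7. Engineer goes to the lab module with sample C.
8. Engineer goes back to the storage bay alone.
9. Engineer goes to the lab module with sample J.
10. Engineer goes back to the storage bay alone.
11. Engineer goes to the lab module with sample H.

Yes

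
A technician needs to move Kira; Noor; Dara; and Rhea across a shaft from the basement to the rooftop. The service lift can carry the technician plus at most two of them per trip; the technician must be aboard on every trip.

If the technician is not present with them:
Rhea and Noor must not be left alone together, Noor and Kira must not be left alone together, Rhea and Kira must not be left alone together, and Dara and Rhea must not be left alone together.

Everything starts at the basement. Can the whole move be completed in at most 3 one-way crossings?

Counting alone: the technician can take at most 2 across per trip to the rooftop, so moving all 4 needs at least 2 loaded trips out, with a return between consecutive ones — at least 3 crossings.
The safety rule pushes this higher. Following every safe sequence of crossings, the most of the 4 that can be at the rooftop as the service lift arrives there on crossing 3 is 3 — never all 4.
So the move cannot be finished within 3 crossings. (The shortest complete plan takes 5:)
1. Technician goes to the rooftop with Kira and Rhea.  [the basement: Dara, Noor | the rooftop: Kira, Rhea]
2. Technician goes back to the basement with Kira.  [the basement: Dara, Kira, Noor | the rooftop: Rhea]
3. Technician goes to the rooftop with Dara and Kira.  [the basement: Noor | the rooftop: Dara, Kira, Rhea]
4. Technician goes back to the basement with Rhea.  [the basement: Noor, Rhea | the rooftop: Dara, Kira]
5. Technician goes to the rooftop with Noor and Rhea.  [the basement: — | the rooftop: Dara, Kira, Noor, Rhea]

No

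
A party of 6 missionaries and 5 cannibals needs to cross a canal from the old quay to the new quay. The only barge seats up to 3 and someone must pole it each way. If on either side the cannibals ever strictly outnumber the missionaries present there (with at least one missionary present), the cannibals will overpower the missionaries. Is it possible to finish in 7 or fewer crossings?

Counting alone: each trip to the new quay takes at most 3 across and each return brings at least 1 back, so after t trips out (and t−1 returns) at most 3t − (t−1) of the 11 are across; that first reaches 11 at t = 5, so at least 9 crossings are needed.
Since 7 < 9, 7 crossings cannot be enough. (The shortest complete plan in fact takes 9:)
1. 3 cannibals → the new quay.  (the old quay: 6M 2C; the new quay: 0M 3C)
2. 1 cannibal ← the old quay.  (the old quay: 6M 3C; the new quay: 0M 2C)
3. 3 missionaries → the new quay.  (the old quay: 3M 3C; the new quay: 3M 2C)
4. 1 missionary ← the old quay.  (the old quay: 4M 3C; the new quay: 2M 2C)
5. 2 missionaries and 1 cannibal → the new quay.  (the old quay: 2M 2C; the new quay: 4M 3C)
6. 1 missionary ← the old quay.  (the old quay: 3M 2C; the new quay: 3M 3C)
7. 2 missionaries and 1 cannibal → the new quay.  (the old quay: 1M 1C; the new quay: 5M 4C)
8. 1 missionary ← the old quay.  (the old quay: 2M 1C; the new quay: 4M 4C)
9. 2 missionaries and 1 cannibal → the new quay.  (the old quay: 0M 0C; the new quay: 6M 5C)

No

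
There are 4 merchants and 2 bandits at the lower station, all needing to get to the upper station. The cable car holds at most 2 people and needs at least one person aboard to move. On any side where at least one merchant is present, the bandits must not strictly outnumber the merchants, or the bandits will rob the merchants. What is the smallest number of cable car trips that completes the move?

9

Counting alone: each trip to the upper station takes at most 2 across and each return brings at least 1 back, so after t trips out (and t−1 returns) at most 2t − (t−1) of the 6 are across; that first reaches 6 at t = 5, so at least 9 crossings are needed.
The plan below uses exactly 9 crossings, so it is optimal:
1. 2 bandits → the upper station.  (the lower station: 4M 0B; the upper station: 0M 2B)
2. 1 bandit ← the lower station.  (the lower station: 4M 1B; the upper station: 0M 1B)
3. 2 merchants → the upper station.  (the lower station: 2M 1B; the upper station: 2M 1B)
4. 1 bandit ← the lower station.  (the lower station: 2M 2B; the upper station: 2M 0B)
5. 2 bandits → the upper station.  (the lower station: 2M 0B; the upper station: 2M 2B)
6. 1 bandit ← the lower station.  (the lower station: 2M 1B; the upper station: 2M 1B)
7. 1 merchant and 1 bandit → the upper station.  (the lower station: 1M 0B; the upper station: 3M 2B)
8. 1 bandit ← the lower station.  (the lower station: 1M 1B; the upper station: 3M 1B)
9. 1 merchant and 1 bandit → the upper station.  (the lower station: 0M 0B; the upper station: 4M 2B)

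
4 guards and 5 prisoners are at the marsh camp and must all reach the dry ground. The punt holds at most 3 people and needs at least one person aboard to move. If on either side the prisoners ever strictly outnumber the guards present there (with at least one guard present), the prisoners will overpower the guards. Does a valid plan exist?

The prisoners already outnumber the guards at the marsh camp before anyone moves, so the starting position itself is disallowed.

No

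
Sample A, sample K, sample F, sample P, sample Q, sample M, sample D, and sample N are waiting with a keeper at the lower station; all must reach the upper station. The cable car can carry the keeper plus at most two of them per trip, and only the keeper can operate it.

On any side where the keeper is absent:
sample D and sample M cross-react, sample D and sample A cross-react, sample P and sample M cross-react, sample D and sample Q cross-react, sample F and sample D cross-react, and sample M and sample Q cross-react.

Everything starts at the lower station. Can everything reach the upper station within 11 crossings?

Counting alone: the keeper can take at most 2 across per trip to the upper station, so moving all 8 needs at least 4 loaded trips out, with a return between consecutive ones — at least 7 crossings.
The safety rule pushes this higher. Following every safe sequence of crossings, the most of the 8 that can be at the upper station as the cable car arrives there on crossings 7, 9, 11 is 5, 6, 7 respectively — never all 8.
So the move cannot be finished within 11 crossings. (The shortest complete plan takes 13:)
1. Keeper goes to the upper station with sample D and sample M.
2. Keeper goes back to the lower station with sample M.
3. Keeper goes to the upper station with sample A and sample M.
4. Keeper goes back to the lower station with sample D.
5. Keeper goes to the upper station with sample D and sample K.
6. Keeper goes back to the lower station with sample D.
7. Keeper goes to the upper station with sample F and sample Q.
8. Keeper goes back to the lower station with sample Q.
9. Keeper goes to the upper station with sample P and sample Q.
10. Keeper goes back to the lower station with sample M.
11. Keeper goes to the upper station with sample M and sample N.
12. Keeper goes back to the lower station with sample M.
13. Keeper goes to the upper station with sample D and sample M.

No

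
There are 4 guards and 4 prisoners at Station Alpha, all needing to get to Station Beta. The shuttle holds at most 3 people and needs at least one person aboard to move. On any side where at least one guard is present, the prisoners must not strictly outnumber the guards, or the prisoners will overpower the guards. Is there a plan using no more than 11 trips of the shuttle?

Yes — this plan uses 9 crossings (≤ 11):
1. 2 prisoners → Station Beta.  (Station Alpha: 4G 2P; Station Beta: 0G 2P)
2. 1 prisoner ← Station Alpha.  (Station Alpha: 4G 3P; Station Beta: 0G 1P)
3. 3 prisoners → Station Beta.  (Station Alpha: 4G 0P; Station Beta: 0G 4P)
4. 1 prisoner ← Station Alpha.  (Station Alpha: 4G 1P; Station Beta: 0G 3P)
5. 3 guards → Station Beta.  (Station Alpha: 1G 1P; Station Beta: 3G 3P)
6. 1 guard and 1 prisoner ← Station Alpha.  (Station Alpha: 2G 2P; Station Beta: 2G 2P)
7. 2 guards → Station Beta.  (Station Alpha: 0G 2P; Station Beta: 4G 2P)
8. 1 prisoner ← Station Alpha.  (Station Alpha: 0G 3P; Station Beta: 4G 1P)
9. 3 prisoners → Station Beta.  (Station Alpha: 0G 0P; Station Beta: 4G 4P)

Yes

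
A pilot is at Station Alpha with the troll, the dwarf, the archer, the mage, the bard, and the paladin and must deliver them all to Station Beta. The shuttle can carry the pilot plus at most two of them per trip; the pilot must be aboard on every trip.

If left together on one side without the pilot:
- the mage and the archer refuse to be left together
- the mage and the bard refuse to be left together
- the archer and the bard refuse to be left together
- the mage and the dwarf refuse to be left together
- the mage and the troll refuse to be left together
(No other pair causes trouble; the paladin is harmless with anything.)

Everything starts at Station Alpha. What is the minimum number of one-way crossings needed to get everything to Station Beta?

9

Counting alone: the pilot can take at most 2 across per trip to Station Beta, so moving all 6 needs at least 3 loaded trips out, with a return between consecutive ones — at least 5 crossings.
The safety rule pushes this higher. Following every safe sequence of crossings, the most of the 6 that can be at Station Beta as the shuttle arrives there on crossings 5, 7 is 4, 5 respectively — never all 6.
So no plan with fewer than 9 crossings exists, and this one achieves 9:
1. Pilot goes to Station Beta with the archer and the mage.
2. Pilot goes back to Station Alpha with the archer.
3. Pilot goes to Station Beta with the archer and the troll.
4. Pilot goes back to Station Alpha with the mage.
5. Pilot goes to Station Beta with the dwarf and the mage.
6. Pilot goes back to Station Alpha with the mage.
7. Pilot goes to Station Beta with the mage and the paladin.
8. Pilot goes back to Station Alpha with the mage.
9. Pilot goes to Station Beta with the bard and the mage.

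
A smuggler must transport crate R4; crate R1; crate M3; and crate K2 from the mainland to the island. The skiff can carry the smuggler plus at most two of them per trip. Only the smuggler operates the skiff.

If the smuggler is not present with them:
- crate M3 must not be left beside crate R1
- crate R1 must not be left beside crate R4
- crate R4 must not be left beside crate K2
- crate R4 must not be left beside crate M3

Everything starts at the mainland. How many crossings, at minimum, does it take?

5

Counting alone: the smuggler can take at most 2 across per trip to the island, so moving all 4 needs at least 2 loaded trips out, with a return between consecutive ones — at least 3 crossings.
The safety rule pushes this higher. Following every safe sequence of crossings, the most of the 4 that can be at the island as the skiff arrives there on crossing 3 is 3 — never all 4.
So no plan with fewer than 5 crossings exists, and this one achieves 5:
1. Smuggler goes to the island with crate R1 and crate R4.
2. Smuggler goes back to the mainland with crate R4.
3. Smuggler goes to the island with crate K2 and crate R4.
4. Smuggler goes back to the mainland with crate R4.
5. Smuggler goes to the island with crate M3 and crate R4.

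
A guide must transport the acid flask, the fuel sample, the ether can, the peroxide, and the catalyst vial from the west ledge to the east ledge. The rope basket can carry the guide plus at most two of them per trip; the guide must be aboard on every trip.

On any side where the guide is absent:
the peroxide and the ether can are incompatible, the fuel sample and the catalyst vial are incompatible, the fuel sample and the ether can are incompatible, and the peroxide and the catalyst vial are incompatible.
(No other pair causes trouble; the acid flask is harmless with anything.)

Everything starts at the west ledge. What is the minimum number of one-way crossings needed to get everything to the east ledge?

5

Counting alone: the guide can take at most 2 across per trip to the east ledge, so moving all 5 needs at least 3 loaded trips out, with a return between consecutive ones — at least 5 crossings.
The plan below uses exactly 5 crossings, so it is optimal:
1. Guide goes to the east ledge with the fuel sample and the peroxide.  [the west ledge: the acid flask, the catalyst vial, the ether can | the east ledge: the fuel sample, the peroxide]
2. Guide goes back to the west ledge alone.  [the west ledge: the acid flask, the catalyst vial, the ether can | the east ledge: the fuel sample, the peroxide]
3. Guide goes to the east ledge with the acid flask.  [the west ledge: the catalyst vial, the ether can | the east ledge: the acid flask, the fuel sample, the peroxide]
4. Guide goes back to the west ledge alone.  [the west ledge: the catalyst vial, the ether can | the east ledge: the acid flask, the fuel sample, the peroxide]
5. Guide goes to the east ledge with the catalyst vial and the ether can.  [the west ledge: — | the east ledge: the acid flask, the catalyst vial, the ether can, the fuel sample, the peroxide]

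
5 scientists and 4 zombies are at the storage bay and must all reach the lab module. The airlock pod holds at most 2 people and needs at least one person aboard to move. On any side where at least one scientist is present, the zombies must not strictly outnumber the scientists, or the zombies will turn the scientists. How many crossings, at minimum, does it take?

15

Counting alone: each trip to the lab module takes at most 2 across and each return brings at least 1 back, so after t trips out (and t−1 returns) at most 2t − (t−1) of the 9 are across; that first reaches 9 at t = 8, so at least 15 crossings are needed.
The plan below uses exactly 15 crossings, so it is optimal:
1. 2 zombies → the lab module.  (the storage bay: 5S 2Z; the lab module: 0S 2Z)
2. 1 zombie ← the storage bay.  (the storage bay: 5S 3Z; the lab module: 0S 1Z)
3. 2 zombies → the lab module.  (the storage bay: 5S 1Z; the lab module: 0S 3Z)
4. 1 zombie ← the storage bay.  (the storage bay: 5S 2Z; the lab module: 0S 2Z)
5. 2 scientists → the lab module.  (the storage bay: 3S 2Z; the lab module: 2S 2Z)
6. 1 zombie ← the storage bay.  (the storage bay: 3S 3Z; the lab module: 2S 1Z)
7. 1 scientist and 1 zombie → the lab module.  (the storage bay: 2S 2Z; the lab module: 3S 2Z)
8. 1 scientist ← the storage bay.  (the storage bay: 3S 2Z; the lab module: 2S 2Z)
9. 1 scientist and 1 zombie → the lab module.  (the storage bay: 2S 1Z; the lab module: 3S 3Z)
10. 1 zombie ← the storage bay.  (the storage bay: 2S 2Z; the lab module: 3S 2Z)
11. 1 scientist and 1 zombie → the lab module.  (the storage bay: 1S 1Z; the lab module: 4S 3Z)
12. 1 scientist ← the storage bay.  (the storage bay: 2S 1Z; the lab module: 3S 3Z)
13. 1 scientist and 1 zombie → the lab module.  (the storage bay: 1S 0Z; the lab module: 4S 4Z)
14. 1 zombie ← the storage bay.  (the storage bay: 1S 1Z; the lab module: 4S 3Z)
15. 1 scientist and 1 zombie → the lab module.  (the storage bay: 0S 0Z; the lab module: 5S 4Z)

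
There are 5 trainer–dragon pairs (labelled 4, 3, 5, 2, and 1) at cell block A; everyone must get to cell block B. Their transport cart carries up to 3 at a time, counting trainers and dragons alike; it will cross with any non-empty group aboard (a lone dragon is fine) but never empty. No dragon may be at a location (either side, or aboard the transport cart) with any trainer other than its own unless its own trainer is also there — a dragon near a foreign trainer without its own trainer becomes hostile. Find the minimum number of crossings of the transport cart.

Counting alone: each trip to cell block B takes at most 3 across and each return brings at least 1 back, so after t trips out (and t−1 returns) at most 3t − (t−1) of the 10 are across; that first reaches 10 at t = 5, so at least 9 crossings are needed.
The safety rule pushes this higher. Following every safe sequence of crossings, the most of the 10 that can be at cell block B as the transport cart arrives there on crossing 9 is 9 — never all 10.
So no plan with fewer than 11 crossings exists, and this one achieves 11:
1. dragon 4 and trainer 4 cross → cell block B.
2. trainer 4 crosses ← cell block A.
3. dragon 2, dragon 3, and dragon 5 cross → cell block B.
4. dragon 4 crosses ← cell block A.
5. trainer 2, trainer 3, and trainer 5 cross → cell block B.
6. dragon 3 and trainer 3 cross ← cell block A.
7. trainer 1, trainer 3, and trainer 4 cross → cell block B.
8. dragon 5 crosses ← cell block A.
9. dragon 3 and dragon 4 cross → cell block B.
10. dragon 4 crosses ← cell block A.
11. dragon 1, dragon 4, and dragon 5 cross → cell block B.

11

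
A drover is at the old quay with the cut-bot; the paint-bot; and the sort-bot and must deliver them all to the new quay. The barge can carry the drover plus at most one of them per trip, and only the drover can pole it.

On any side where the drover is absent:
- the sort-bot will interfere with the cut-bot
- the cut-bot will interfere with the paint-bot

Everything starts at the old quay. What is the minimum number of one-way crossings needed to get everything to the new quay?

7

Counting alone: the drover can take at most 1 across per trip to the new quay, so moving all 3 needs at least 3 loaded trips out, with a return between consecutive ones — at least 5 crossings.
The safety rule pushes this higher. Following every safe sequence of crossings, the most of the 3 that can be at the new quay as the barge arrives there on crossing 5 is 2 — never all 3.
So no plan with fewer than 7 crossings exists, and this one achieves 7:
1. Drover goes to the new quay with the cut-bot.
2. Drover goes back to the old quay alone.
3. Drover goes to the new quay with the paint-bot.
4. Drover goes back to the old quay with the cut-bot.
5. Drover goes to the new quay with the sort-bot.
6. Drover goes back to the old quay alone.
7. Drover goes to the new quay with the cut-bot.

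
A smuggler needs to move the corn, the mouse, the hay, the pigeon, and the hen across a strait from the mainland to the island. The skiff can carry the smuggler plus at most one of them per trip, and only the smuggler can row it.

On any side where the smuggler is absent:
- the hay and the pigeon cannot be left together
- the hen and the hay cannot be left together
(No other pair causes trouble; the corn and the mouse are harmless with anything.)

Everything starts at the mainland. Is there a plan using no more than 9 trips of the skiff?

Counting alone: the smuggler can take at most 1 across per trip to the island, so moving all 5 needs at least 5 loaded trips out, with a return between consecutive ones — at least 9 crossings.
The safety rule pushes this higher. Following every safe sequence of crossings, the most of the 5 that can be at the island as the skiff arrives there on crossing 9 is 4 — never all 5.
So the move cannot be finished within 9 crossings. (The shortest complete plan takes 11:)
1. Smuggler goes to the island with the hay.
2. Smuggler goes back to the mainland alone.
3. Smuggler goes to the island with the corn.
4. Smuggler goes back to the mainland alone.
5. Smuggler goes to the island with the mouse.
6. Smuggler goes back to the mainland alone.
7. Smuggler goes to the island with the pigeon.
8. Smuggler goes back to the mainland with the hay.
9. Smuggler goes to the island with the hen.
10. Smuggler goes back to the mainland alone.
11. Smuggler goes to the island with the hay.

No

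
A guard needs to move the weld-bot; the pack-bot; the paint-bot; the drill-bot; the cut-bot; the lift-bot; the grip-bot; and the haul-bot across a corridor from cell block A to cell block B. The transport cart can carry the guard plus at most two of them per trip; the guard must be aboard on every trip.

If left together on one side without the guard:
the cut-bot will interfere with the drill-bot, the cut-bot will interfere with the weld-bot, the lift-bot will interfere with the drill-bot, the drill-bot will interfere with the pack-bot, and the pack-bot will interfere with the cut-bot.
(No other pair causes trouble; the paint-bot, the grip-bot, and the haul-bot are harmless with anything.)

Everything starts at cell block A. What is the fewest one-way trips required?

13

Counting alone: the guard can take at most 2 across per trip to cell block B, so moving all 8 needs at least 4 loaded trips out, with a return between consecutive ones — at least 7 crossings.
The safety rule pushes this higher. Following every safe sequence of crossings, the most of the 8 that can be at cell block B as the transport cart arrives there on crossings 7, 9, 11 is 5, 6, 7 respectively — never all 8.
So no plan with fewer than 13 crossings exists, and this one achieves 13:
1. Guard goes to cell block B with the cut-bot and the drill-bot.
2. Guard goes back to cell block A with the drill-bot.
3. Guard goes to cell block B with the drill-bot and the weld-bot.
4. Guard goes back to cell block A with the cut-bot.
5. Guard goes to cell block B with the pack-bot and the paint-bot.
6. Guard goes back to cell block A with the pack-bot.
7. Guard goes to cell block B with the lift-bot and the pack-bot.
8. Guard goes back to cell block A with the drill-bot.
9. Guard goes to cell block B with the drill-bot and the grip-bot.
10. Guard goes back to cell block A with the drill-bot.
11. Guard goes to cell block B with the drill-bot and the haul-bot.
12. Guard goes back to cell block A with the drill-bot.
13. Guard goes to cell block B with the cut-bot and the drill-bot.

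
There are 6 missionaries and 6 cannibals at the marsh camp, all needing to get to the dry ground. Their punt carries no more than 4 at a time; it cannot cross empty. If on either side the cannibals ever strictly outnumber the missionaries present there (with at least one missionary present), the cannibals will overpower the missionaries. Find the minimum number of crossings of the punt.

Counting alone: each trip to the dry ground takes at most 4 across and each return brings at least 1 back, so after t trips out (and t−1 returns) at most 4t − (t−1) of the 12 are across; that first reaches 12 at t = 4, so at least 7 crossings are needed.
The safety rule pushes this higher. Following every safe sequence of crossings, the most of the 12 that can be at the dry ground as the punt arrives there on crossing 7 is 11 — never all 12.
So no plan with fewer than 9 crossings exists, and this one achieves 9:
1. 2 cannibals → the dry ground.  (the marsh camp: 6M 4C; the dry ground: 0M 2C)
2. 1 cannibal ← the marsh camp.  (the marsh camp: 6M 5C; the dry ground: 0M 1C)
3. 4 cannibals → the dry ground.  (the marsh camp: 6M 1C; the dry ground: 0M 5C)
4. 1 cannibal ← the marsh camp.  (the marsh camp: 6M 2C; the dry ground: 0M 4C)
5. 4 missionaries → the dry ground.  (the marsh camp: 2M 2C; the dry ground: 4M 4C)
6. 1 missionary and 1 cannibal ← the marsh camp.  (the marsh camp: 3M 3C; the dry ground: 3M 3C)
7. 2 missionaries and 2 cannibals → the dry ground.  (the marsh camp: 1M 1C; the dry ground: 5M 5C)
8. 1 missionary and 1 cannibal ← the marsh camp.  (the marsh camp: 2M 2C; the dry ground: 4M 4C)
9. 2 missionaries and 2 cannibals → the dry ground.  (the marsh camp: 0M 0C; the dry ground: 6M 6C)

9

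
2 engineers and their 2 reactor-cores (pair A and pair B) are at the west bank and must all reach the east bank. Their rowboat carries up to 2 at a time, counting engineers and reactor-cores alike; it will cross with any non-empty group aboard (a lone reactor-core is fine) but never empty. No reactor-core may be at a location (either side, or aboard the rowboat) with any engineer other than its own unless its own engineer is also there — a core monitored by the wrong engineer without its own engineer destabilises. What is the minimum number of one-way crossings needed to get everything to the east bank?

Counting alone: each trip to the east bank takes at most 2 across and each return brings at least 1 back, so after t trips out (and t−1 returns) at most 2t − (t−1) of the 4 are across; that first reaches 4 at t = 3, so at least 5 crossings are needed.
The plan below uses exactly 5 crossings, so it is optimal:
1. engineer A and reactor-core A cross → the east bank.
2. engineer A crosses ← the west bank.
3. engineer A and engineer B cross → the east bank.
4. engineer B crosses ← the west bank.
5. engineer B and reactor-core B cross → the east bank.

5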